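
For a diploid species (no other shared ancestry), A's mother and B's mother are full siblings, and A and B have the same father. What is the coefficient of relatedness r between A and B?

Wright's path rule: contributions from independent ancestry routes add.
A and B are related in two ways: first cousins through their mothers (r = 1/8) and half-sibs through their shared father (r = 1/4).
r = 1/8 + 1/4 = 0.375.

0.375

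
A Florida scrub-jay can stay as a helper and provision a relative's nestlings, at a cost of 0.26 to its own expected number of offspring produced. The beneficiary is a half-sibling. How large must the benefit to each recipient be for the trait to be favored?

1.04

r to a half-sibling = 1/4 (half-sibs share one parent — one path of length 2: r = (1/2)^2 = 1/4).
Hamilton's rule with n recipients of equal r: n·r·B > C, so B > C/(n·r) = 0.26/(1·0.25) = 1.04.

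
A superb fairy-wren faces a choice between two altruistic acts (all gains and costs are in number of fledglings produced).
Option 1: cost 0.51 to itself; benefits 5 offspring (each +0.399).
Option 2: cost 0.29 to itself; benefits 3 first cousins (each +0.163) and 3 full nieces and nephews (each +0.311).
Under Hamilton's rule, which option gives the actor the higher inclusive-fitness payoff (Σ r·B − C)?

Option 1

Option 1: r to an offspring = 0.5.
Option 1: Σ r·B − C = (5·0.5·0.399) − 0.51 = 0.4875.
Option 2: r to a first cousin = 0.125.
Option 2: r to a full niece or nephew = 0.25.
Option 2: Σ r·B − C = (3·0.125·0.163 + 3·0.25·0.311) − 0.29 = 0.004375.
Option 1 has the higher net inclusive-fitness payoff.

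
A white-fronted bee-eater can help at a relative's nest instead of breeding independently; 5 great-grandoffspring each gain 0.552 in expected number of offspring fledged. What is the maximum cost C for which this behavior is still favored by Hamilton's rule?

0.345

r to a great-grandoffspring = 1/8 (three parent–offspring links: r = (1/2)^3 = 1/8).
Hamilton's rule: n·r·B > C, so the trait is favored while C < n·r·B = 5·0.125·0.552 = 0.345.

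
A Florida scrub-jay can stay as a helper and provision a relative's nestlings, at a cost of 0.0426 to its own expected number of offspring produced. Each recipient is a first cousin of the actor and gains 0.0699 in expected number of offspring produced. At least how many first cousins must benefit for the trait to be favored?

r to a first cousin = 1/8 (first cousins share one grandparent pair — two paths of length 4: r = 2·(1/2)^4 = 1/8).
Hamilton's rule: n·r·B > C  ⇒  n > C/(r·B) = 0.0426/(0.125·0.0699) = 4.876.
The smallest integer exceeding 4.876 is 5.

5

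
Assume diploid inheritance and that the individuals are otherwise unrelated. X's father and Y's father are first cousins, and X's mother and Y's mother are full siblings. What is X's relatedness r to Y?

Relatedness sums over independent paths through distinct common ancestors.
X and Y are related in two ways: second cousins through their fathers (r = 1/32) and first cousins through their mothers (r = 1/8).
r = 1/32 + 1/8 = 5/32 = 0.15625.

0.15625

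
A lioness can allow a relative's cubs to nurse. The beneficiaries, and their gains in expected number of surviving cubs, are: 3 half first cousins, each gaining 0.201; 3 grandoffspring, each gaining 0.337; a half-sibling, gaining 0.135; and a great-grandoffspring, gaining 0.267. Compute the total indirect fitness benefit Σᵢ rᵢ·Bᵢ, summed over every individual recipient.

0.3575625

r to a half first cousin = 1/16 (half first cousins share one grandparent — one path of length 4: r = (1/2)^4 = 1/16).
r to a grandoffspring = 1/4 (two parent–offspring links: r = (1/2)^2 = 1/4).
r to a half-sibling = 0.25 (half-sibs share one parent — one path of length 2: r = (1/2)^2 = 1/4).
r to a great-grandoffspring = 0.125 (three parent–offspring links: r = (1/2)^3 = 1/8).
Summing one r·B term per recipient: 3·0.0625·0.201 + 3·0.25·0.337 + 1·0.25·0.135 + 1·0.125·0.267 = 0.3575625.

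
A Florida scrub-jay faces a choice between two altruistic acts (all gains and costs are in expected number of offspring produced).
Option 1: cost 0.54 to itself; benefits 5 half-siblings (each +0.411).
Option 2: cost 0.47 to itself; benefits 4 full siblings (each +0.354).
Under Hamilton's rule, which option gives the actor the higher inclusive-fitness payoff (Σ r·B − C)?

Option 1: r to a half-sibling = 0.25.
Option 1: Σ r·B − C = (5·0.25·0.411) − 0.54 = -0.02625.
Option 2: r to a full sibling = 0.5.
Option 2: Σ r·B − C = (4·0.5·0.354) − 0.47 = 0.238.
Option 2 has the higher net inclusive-fitness payoff.

Option 2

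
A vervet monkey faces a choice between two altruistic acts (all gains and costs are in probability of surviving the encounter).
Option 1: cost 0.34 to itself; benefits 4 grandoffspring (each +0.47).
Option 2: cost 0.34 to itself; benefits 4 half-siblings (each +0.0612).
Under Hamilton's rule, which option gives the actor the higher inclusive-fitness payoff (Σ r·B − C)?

Option 1

Option 1: r to a grandoffspring = 0.25.
Option 1: Σ r·B − C = (4·0.25·0.47) − 0.34 = 0.13.
Option 2: r to a half-sibling = 0.25.
Option 2: Σ r·B − C = (4·0.25·0.0612) − 0.34 = -0.2788.
Option 1 has the higher net inclusive-fitness payoff.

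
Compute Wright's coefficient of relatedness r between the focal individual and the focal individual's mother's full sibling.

Each parent–offspring link contributes a factor of 1/2, and independent paths through distinct common ancestors add.
Full aunt/uncle↔niece/nephew: two paths of length 3 through the shared grandparent pair: r = 2·(1/2)^3 = 1/4.

0.25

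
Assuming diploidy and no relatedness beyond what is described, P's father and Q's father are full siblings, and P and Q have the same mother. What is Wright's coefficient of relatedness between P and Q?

0.375

With two independent routes of shared ancestry, r is the sum of the two contributions.
P and Q are related in two ways: first cousins through their fathers (r = 1/8) and half-sibs through their shared mother (r = 1/4).
r = 1/8 + 1/4 = 3/8 = 0.375.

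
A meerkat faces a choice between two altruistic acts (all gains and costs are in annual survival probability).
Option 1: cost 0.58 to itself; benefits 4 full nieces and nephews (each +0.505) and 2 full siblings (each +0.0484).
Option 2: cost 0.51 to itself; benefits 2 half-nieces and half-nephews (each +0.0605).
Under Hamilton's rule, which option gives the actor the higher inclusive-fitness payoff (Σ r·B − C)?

Option 1: r to a full niece or nephew = 0.25.
Option 1: r to a full sibling = 0.5.
Option 1: Σ r·B − C = (4·0.25·0.505 + 2·0.5·0.0484) − 0.58 = -0.0266.
Option 2: r to a half-niece or half-nephew = 0.125.
Option 2: Σ r·B − C = (2·0.125·0.0605) − 0.51 = -0.494875.
Option 1 has the higher net inclusive-fitness payoff.

Option 1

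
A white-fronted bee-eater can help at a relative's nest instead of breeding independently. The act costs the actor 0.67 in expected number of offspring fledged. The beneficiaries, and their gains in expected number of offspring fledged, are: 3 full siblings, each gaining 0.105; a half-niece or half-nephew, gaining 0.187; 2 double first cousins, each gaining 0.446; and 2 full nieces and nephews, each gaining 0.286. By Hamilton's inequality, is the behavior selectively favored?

Hamilton's rule: the trait is favored when the sum of r·B over every recipient exceeds the actor's cost C.
r to a full sibling = 1/2 (full sibs share both parents — two paths of length 2: r = 2·(1/2)^2 = 1/2).
r to a half-niece or half-nephew = 1/8 (half-aunt/uncle↔niece/nephew: one path of length 3: r = (1/2)^3 = 1/8).
r to a double first cousin = 1/4 (double first cousins share both grandparent pairs — four paths of length 4: r = 4·(1/2)^4 = 1/4).
r to a full niece or nephew = 0.25 (full aunt/uncle↔niece/nephew: two paths of length 3 through the shared grandparent pair: r = 2·(1/2)^3 = 1/4).
Summing one r·B term per recipient: 3·0.5·0.105 + 1·0.125·0.187 + 2·0.25·0.446 + 2·0.25·0.286 = 0.546875.
0.546875 < 0.67: the indirect benefit is less than the cost.

No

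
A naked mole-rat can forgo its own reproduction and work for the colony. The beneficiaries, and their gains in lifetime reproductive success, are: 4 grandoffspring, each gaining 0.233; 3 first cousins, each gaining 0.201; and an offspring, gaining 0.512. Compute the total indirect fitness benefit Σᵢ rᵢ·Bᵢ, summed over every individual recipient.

r to a grandoffspring = 0.25 (two parent–offspring links: r = (1/2)^2 = 1/4).
r to a first cousin = 0.125 (first cousins share one grandparent pair — two paths of length 4: r = 2·(1/2)^4 = 1/8).
r to an offspring = 0.5 (one parent–offspring link: r = (1/2)^1 = 1/2).
Summing one r·B term per recipient: 4·0.25·0.233 + 3·0.125·0.201 + 1·0.5·0.512 = 0.564375.

0.564375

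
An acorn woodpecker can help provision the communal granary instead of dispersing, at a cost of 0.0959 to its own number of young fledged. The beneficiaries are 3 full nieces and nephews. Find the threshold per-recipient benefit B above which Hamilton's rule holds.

0.1279

r to a full niece or nephew = 0.25 (full aunt/uncle↔niece/nephew: two paths of length 3 through the shared grandparent pair: r = 2·(1/2)^3 = 1/4).
Hamilton's rule with n recipients of equal r: n·r·B > C, so B > C/(n·r) = 0.0959/(3·0.25) = 0.1279.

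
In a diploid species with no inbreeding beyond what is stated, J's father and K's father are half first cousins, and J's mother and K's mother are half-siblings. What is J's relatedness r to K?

Wright's path rule: contributions from independent ancestry routes add.
J and K are related in two ways: half second cousins through their fathers (r = 1/64) and half first cousins through their mothers (r = 1/16).
r = 1/64 + 1/16 = 0.078125.

0.078125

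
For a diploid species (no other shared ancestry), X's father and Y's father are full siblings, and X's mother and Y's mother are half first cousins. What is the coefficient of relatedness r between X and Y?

Independent pedigree routes through distinct common ancestors add.
X and Y are related in two ways: first cousins through their fathers (r = 1/8) and half second cousins through their mothers (r = 1/64).
r = 1/8 + 1/64 = 0.140625.

0.140625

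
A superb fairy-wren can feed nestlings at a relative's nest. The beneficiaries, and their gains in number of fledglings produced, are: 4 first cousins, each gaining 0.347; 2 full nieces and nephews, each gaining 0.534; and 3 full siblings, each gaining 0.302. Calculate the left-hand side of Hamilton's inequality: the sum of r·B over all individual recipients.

r to a first cousin = 1/8 (first cousins share one grandparent pair — two paths of length 4: r = 2·(1/2)^4 = 1/8).
r to a full niece or nephew = 0.25 (full aunt/uncle↔niece/nephew: two paths of length 3 through the shared grandparent pair: r = 2·(1/2)^3 = 1/4).
r to a full sibling = 1/2 (full sibs share both parents — two paths of length 2: r = 2·(1/2)^2 = 1/2).
Summing one r·B term per recipient: 4·0.125·0.347 + 2·0.25·0.534 + 3·0.5·0.302 = 0.8935.

0.8935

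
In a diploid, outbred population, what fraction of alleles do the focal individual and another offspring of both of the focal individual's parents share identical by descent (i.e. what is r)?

0.5

Each parent–offspring link contributes a factor of 1/2, and independent paths through distinct common ancestors add.
Full sibs share both parents — two paths of length 2: r = 2·(1/2)^2 = 1/2.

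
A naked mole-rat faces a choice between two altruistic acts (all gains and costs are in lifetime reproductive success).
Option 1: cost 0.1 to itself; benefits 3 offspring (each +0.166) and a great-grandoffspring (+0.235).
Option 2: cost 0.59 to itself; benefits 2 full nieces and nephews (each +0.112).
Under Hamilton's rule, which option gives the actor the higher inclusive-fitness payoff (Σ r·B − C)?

Option 1: r to an offspring = 0.5.
Option 1: r to a great-grandoffspring = 0.125.
Option 1: Σ r·B − C = (3·0.5·0.166 + 1·0.125·0.235) − 0.1 = 0.178375.
Option 2: r to a full niece or nephew = 0.25.
Option 2: Σ r·B − C = (2·0.25·0.112) − 0.59 = -0.534.
Option 1 has the higher net inclusive-fitness payoff.

Option 1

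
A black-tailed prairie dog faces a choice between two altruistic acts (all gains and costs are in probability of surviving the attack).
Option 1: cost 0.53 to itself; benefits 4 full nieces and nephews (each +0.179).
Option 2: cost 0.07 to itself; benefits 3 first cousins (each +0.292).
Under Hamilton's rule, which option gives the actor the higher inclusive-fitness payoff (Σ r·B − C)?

Option 1: r to a full niece or nephew = 0.25.
Option 1: Σ r·B − C = (4·0.25·0.179) − 0.53 = -0.351.
Option 2: r to a first cousin = 0.125.
Option 2: Σ r·B − C = (3·0.125·0.292) − 0.07 = 0.0395.
Option 2 has the higher net inclusive-fitness payoff.

Option 2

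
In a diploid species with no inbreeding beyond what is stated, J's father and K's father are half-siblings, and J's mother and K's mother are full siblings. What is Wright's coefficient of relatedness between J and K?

0.1875

Relatedness sums over independent paths through distinct common ancestors.
J and K are related in two ways: half first cousins through their fathers (r = 1/16) and first cousins through their mothers (r = 1/8).
r = 1/16 + 1/8 = 3/16 = 0.1875.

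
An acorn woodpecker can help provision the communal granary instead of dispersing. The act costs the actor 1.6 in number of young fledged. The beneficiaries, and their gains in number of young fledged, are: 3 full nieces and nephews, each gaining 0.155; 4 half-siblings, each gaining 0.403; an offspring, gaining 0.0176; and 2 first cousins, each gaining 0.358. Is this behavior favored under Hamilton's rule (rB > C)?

No

Hamilton's rule: the trait is favored when the sum of r·B over every recipient exceeds the actor's cost C.
r to a full niece or nephew = 0.25 (full aunt/uncle↔niece/nephew: two paths of length 3 through the shared grandparent pair: r = 2·(1/2)^3 = 1/4).
r to a half-sibling = 0.25 (half-sibs share one parent — one path of length 2: r = (1/2)^2 = 1/4).
r to an offspring = 0.5 (one parent–offspring link: r = (1/2)^1 = 1/2).
r to a first cousin = 1/8 (first cousins share one grandparent pair — two paths of length 4: r = 2·(1/2)^4 = 1/8).
Summing one r·B term per recipient: 3·0.25·0.155 + 4·0.25·0.403 + 1·0.5·0.0176 + 2·0.125·0.358 = 0.61755.
0.61755 < 1.6: the indirect benefit is less than the cost.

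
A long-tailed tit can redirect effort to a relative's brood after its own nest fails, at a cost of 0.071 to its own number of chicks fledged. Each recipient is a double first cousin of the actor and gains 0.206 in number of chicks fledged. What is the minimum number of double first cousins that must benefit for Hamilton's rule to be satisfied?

2

r to a double first cousin = 1/4 (double first cousins share both grandparent pairs — four paths of length 4: r = 4·(1/2)^4 = 1/4).
Hamilton's rule: n·r·B > C  ⇒  n > C/(r·B) = 0.071/(0.25·0.206) = 1.379.
The smallest integer exceeding 1.379 is 2.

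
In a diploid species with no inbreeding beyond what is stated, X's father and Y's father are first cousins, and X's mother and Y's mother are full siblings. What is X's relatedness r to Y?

Relatedness sums over independent paths through distinct common ancestors.
X and Y are related in two ways: second cousins through their fathers (r = 1/32) and first cousins through their mothers (r = 1/8).
r = 1/32 + 1/8 = 5/32 = 0.15625.

0.15625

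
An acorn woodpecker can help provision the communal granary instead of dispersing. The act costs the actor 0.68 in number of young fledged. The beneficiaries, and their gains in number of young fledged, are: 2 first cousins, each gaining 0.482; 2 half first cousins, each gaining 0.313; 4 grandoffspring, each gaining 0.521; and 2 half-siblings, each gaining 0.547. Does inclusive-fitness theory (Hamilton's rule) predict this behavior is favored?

Yes

Hamilton's rule: the trait is favored when the sum of r·B over every recipient exceeds the actor's cost C.
r to a first cousin = 0.125 (first cousins share one grandparent pair — two paths of length 4: r = 2·(1/2)^4 = 1/8).
r to a half first cousin = 0.0625 (half first cousins share one grandparent — one path of length 4: r = (1/2)^4 = 1/16).
r to a grandoffspring = 0.25 (two parent–offspring links: r = (1/2)^2 = 1/4).
r to a half-sibling = 1/4 (half-sibs share one parent — one path of length 2: r = (1/2)^2 = 1/4).
Summing one r·B term per recipient: 2·0.125·0.482 + 2·0.0625·0.313 + 4·0.25·0.521 + 2·0.25·0.547 = 0.954125.
0.954125 > 0.68: the indirect benefit exceeds the cost.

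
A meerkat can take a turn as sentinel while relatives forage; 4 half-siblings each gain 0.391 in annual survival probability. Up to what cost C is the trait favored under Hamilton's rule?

r to a half-sibling = 1/4 (half-sibs share one parent — one path of length 2: r = (1/2)^2 = 1/4).
Hamilton's rule: n·r·B > C, so the trait is favored while C < n·r·B = 4·0.25·0.391 = 0.391.

0.391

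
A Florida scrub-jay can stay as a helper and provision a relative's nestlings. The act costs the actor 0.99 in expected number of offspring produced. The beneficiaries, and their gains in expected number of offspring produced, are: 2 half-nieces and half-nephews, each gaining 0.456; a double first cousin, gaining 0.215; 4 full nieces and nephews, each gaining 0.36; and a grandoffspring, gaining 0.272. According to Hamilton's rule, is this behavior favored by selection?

No

Hamilton's rule: the trait is favored when the sum of r·B over every recipient exceeds the actor's cost C.
r to a half-niece or half-nephew = 1/8 (half-aunt/uncle↔niece/nephew: one path of length 3: r = (1/2)^3 = 1/8).
r to a double first cousin = 0.25 (double first cousins share both grandparent pairs — four paths of length 4: r = 4·(1/2)^4 = 1/4).
r to a full niece or nephew = 1/4 (full aunt/uncle↔niece/nephew: two paths of length 3 through the shared grandparent pair: r = 2·(1/2)^3 = 1/4).
r to a grandoffspring = 0.25 (two parent–offspring links: r = (1/2)^2 = 1/4).
Summing one r·B term per recipient: 2·0.125·0.456 + 1·0.25·0.215 + 4·0.25·0.36 + 1·0.25·0.272 = 0.59575.
0.59575 < 0.99: the indirect benefit is less than the cost.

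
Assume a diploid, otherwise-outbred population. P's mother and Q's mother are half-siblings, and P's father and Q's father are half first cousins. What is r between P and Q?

0.078125

Wright's path rule: contributions from independent ancestry routes add.
P and Q are related in two ways: half first cousins through their mothers (r = 1/16) and half second cousins through their fathers (r = 1/64).
r = 1/16 + 1/64 = 0.078125.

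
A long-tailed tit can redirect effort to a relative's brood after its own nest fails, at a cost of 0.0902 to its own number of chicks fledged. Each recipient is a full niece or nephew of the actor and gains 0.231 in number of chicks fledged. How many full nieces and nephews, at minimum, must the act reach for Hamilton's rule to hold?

r to a full niece or nephew = 1/4 (full aunt/uncle↔niece/nephew: two paths of length 3 through the shared grandparent pair: r = 2·(1/2)^3 = 1/4).
Hamilton's rule: n·r·B > C  ⇒  n > C/(r·B) = 0.0902/(0.25·0.231) = 1.562.
The smallest integer exceeding 1.562 is 2.

2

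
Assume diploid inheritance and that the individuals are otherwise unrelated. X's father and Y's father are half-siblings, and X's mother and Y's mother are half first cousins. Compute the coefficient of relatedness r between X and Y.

With two independent routes of shared ancestry, r is the sum of the two contributions.
X and Y are related in two ways: half first cousins through their fathers (r = 1/16) and half second cousins through their mothers (r = 1/64).
r = 1/16 + 1/64 = 5/64 = 0.078125.

0.078125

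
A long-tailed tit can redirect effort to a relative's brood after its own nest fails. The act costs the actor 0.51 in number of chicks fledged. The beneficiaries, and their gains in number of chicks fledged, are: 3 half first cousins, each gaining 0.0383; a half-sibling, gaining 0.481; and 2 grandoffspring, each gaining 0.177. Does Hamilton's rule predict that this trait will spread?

No

Hamilton's rule: the trait is favored when the sum of r·B over every recipient exceeds the actor's cost C.
r to a half first cousin = 1/16 (half first cousins share one grandparent — one path of length 4: r = (1/2)^4 = 1/16).
r to a half-sibling = 1/4 (half-sibs share one parent — one path of length 2: r = (1/2)^2 = 1/4).
r to a grandoffspring = 0.25 (two parent–offspring links: r = (1/2)^2 = 1/4).
Summing one r·B term per recipient: 3·0.0625·0.0383 + 1·0.25·0.481 + 2·0.25·0.177 = 0.21593125.
0.21593125 < 0.51: the indirect benefit is less than the cost.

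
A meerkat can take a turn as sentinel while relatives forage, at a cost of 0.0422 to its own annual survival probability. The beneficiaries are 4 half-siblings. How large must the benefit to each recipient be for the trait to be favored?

0.0422

r to a half-sibling = 0.25 (half-sibs share one parent — one path of length 2: r = (1/2)^2 = 1/4).
Hamilton's rule with n recipients of equal r: n·r·B > C, so B > C/(n·r) = 0.0422/(4·0.25) = 0.0422.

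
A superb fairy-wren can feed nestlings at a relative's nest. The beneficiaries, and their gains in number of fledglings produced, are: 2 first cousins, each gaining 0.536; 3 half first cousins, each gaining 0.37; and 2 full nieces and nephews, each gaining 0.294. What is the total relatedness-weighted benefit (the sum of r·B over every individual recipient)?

r to a first cousin = 1/8 (first cousins share one grandparent pair — two paths of length 4: r = 2·(1/2)^4 = 1/8).
r to a half first cousin = 1/16 (half first cousins share one grandparent — one path of length 4: r = (1/2)^4 = 1/16).
r to a full niece or nephew = 1/4 (full aunt/uncle↔niece/nephew: two paths of length 3 through the shared grandparent pair: r = 2·(1/2)^3 = 1/4).
Summing one r·B term per recipient: 2·0.125·0.536 + 3·0.0625·0.37 + 2·0.25·0.294 = 0.350375.

0.350375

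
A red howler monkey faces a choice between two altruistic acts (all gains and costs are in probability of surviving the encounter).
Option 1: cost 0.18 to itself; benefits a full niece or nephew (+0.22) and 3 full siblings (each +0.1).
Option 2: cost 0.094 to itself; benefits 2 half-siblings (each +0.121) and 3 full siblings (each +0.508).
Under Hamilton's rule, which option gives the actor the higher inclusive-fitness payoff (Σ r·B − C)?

Option 1: r to a full niece or nephew = 0.25.
Option 1: r to a full sibling = 0.5.
Option 1: Σ r·B − C = (1·0.25·0.22 + 3·0.5·0.1) − 0.18 = 0.025.
Option 2: r to a half-sibling = 0.25.
Option 2: r to a full sibling = 0.5.
Option 2: Σ r·B − C = (2·0.25·0.121 + 3·0.5·0.508) − 0.094 = 0.7285.
Option 2 has the higher net inclusive-fitness payoff.

Option 2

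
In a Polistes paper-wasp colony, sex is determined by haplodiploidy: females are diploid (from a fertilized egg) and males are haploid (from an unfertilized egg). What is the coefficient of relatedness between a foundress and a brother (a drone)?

Her haploid brother carries none of their father's genes and a random half of their mother's genome; that half matches the maternal half of her own genome with probability 1/2: r = 1/2 · 1/2 = 1/4.

0.25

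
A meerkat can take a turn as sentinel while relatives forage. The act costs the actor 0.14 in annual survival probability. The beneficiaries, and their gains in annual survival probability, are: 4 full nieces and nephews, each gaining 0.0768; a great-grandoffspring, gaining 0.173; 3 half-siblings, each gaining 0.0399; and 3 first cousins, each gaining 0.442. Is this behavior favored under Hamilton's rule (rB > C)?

Hamilton's rule: the trait is favored when the sum of r·B over every recipient exceeds the actor's cost C.
r to a full niece or nephew = 0.25 (full aunt/uncle↔niece/nephew: two paths of length 3 through the shared grandparent pair: r = 2·(1/2)^3 = 1/4).
r to a great-grandoffspring = 1/8 (three parent–offspring links: r = (1/2)^3 = 1/8).
r to a half-sibling = 0.25 (half-sibs share one parent — one path of length 2: r = (1/2)^2 = 1/4).
r to a first cousin = 0.125 (first cousins share one grandparent pair — two paths of length 4: r = 2·(1/2)^4 = 1/8).
Summing one r·B term per recipient: 4·0.25·0.0768 + 1·0.125·0.173 + 3·0.25·0.0399 + 3·0.125·0.442 = 0.2941.
0.2941 > 0.14: the indirect benefit exceeds the cost.

Yes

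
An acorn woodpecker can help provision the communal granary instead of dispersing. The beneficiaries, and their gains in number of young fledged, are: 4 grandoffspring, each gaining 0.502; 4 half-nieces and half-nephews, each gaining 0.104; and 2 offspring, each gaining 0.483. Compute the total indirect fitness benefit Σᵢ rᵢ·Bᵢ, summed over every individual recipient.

1.037

r to a grandoffspring = 0.25 (two parent–offspring links: r = (1/2)^2 = 1/4).
r to a half-niece or half-nephew = 0.125 (half-aunt/uncle↔niece/nephew: one path of length 3: r = (1/2)^3 = 1/8).
r to an offspring = 0.5 (one parent–offspring link: r = (1/2)^1 = 1/2).
Summing one r·B term per recipient: 4·0.25·0.502 + 4·0.125·0.104 + 2·0.5·0.483 = 1.037.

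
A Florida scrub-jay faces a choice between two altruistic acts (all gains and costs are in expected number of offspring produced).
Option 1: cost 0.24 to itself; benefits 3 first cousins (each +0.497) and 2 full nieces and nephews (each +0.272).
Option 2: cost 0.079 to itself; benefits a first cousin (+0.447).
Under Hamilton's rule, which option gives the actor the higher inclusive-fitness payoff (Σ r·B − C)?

Option 1: r to a first cousin = 0.125.
Option 1: r to a full niece or nephew = 0.25.
Option 1: Σ r·B − C = (3·0.125·0.497 + 2·0.25·0.272) − 0.24 = 0.082375.
Option 2: r to a first cousin = 0.125.
Option 2: Σ r·B − C = (1·0.125·0.447) − 0.079 = -0.023125.
Option 1 has the higher net inclusive-fitness payoff.

Option 1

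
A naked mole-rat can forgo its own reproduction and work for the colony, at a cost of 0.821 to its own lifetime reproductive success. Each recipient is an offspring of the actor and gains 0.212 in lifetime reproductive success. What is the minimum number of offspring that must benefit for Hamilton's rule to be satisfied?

r to an offspring = 1/2 (one parent–offspring link: r = (1/2)^1 = 1/2).
Hamilton's rule: n·r·B > C  ⇒  n > C/(r·B) = 0.821/(0.5·0.212) = 7.745.
The smallest integer exceeding 7.745 is 8.

8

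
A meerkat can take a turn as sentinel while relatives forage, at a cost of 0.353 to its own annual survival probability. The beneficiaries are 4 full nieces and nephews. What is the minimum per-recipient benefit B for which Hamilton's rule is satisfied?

0.353

r to a full niece or nephew = 0.25 (full aunt/uncle↔niece/nephew: two paths of length 3 through the shared grandparent pair: r = 2·(1/2)^3 = 1/4).
Hamilton's rule with n recipients of equal r: n·r·B > C, so B > C/(n·r) = 0.353/(4·0.25) = 0.353.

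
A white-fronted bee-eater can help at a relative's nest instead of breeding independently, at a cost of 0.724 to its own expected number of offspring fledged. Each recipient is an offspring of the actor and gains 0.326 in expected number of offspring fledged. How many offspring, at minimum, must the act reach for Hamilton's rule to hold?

5

r to an offspring = 1/2 (one parent–offspring link: r = (1/2)^1 = 1/2).
Hamilton's rule: n·r·B > C  ⇒  n > C/(r·B) = 0.724/(0.5·0.326) = 4.442.
The smallest integer exceeding 4.442 is 5.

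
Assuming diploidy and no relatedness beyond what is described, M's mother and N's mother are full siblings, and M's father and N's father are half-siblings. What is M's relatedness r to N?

0.1875

Relatedness sums over independent paths through distinct common ancestors.
M and N are related in two ways: first cousins through their mothers (r = 1/8) and half first cousins through their fathers (r = 1/16).
r = 1/8 + 1/16 = 0.1875.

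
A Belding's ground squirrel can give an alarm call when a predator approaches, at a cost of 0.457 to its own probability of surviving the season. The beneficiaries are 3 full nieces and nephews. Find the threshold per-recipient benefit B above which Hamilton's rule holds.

0.6093

r to a full niece or nephew = 0.25 (full aunt/uncle↔niece/nephew: two paths of length 3 through the shared grandparent pair: r = 2·(1/2)^3 = 1/4).
Hamilton's rule with n recipients of equal r: n·r·B > C, so B > C/(n·r) = 0.457/(3·0.25) = 0.6093.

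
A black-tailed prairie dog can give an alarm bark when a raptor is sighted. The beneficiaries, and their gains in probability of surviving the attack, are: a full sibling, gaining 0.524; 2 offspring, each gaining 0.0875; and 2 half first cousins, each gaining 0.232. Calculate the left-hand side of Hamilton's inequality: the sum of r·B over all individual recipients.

r to a full sibling = 1/2 (full sibs share both parents — two paths of length 2: r = 2·(1/2)^2 = 1/2).
r to an offspring = 1/2 (one parent–offspring link: r = (1/2)^1 = 1/2).
r to a half first cousin = 0.0625 (half first cousins share one grandparent — one path of length 4: r = (1/2)^4 = 1/16).
Summing one r·B term per recipient: 1·0.5·0.524 + 2·0.5·0.0875 + 2·0.0625·0.232 = 0.3785.

0.3785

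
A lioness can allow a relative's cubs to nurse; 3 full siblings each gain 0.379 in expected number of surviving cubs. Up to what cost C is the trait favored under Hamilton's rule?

0.5685

r to a full sibling = 1/2 (full sibs share both parents — two paths of length 2: r = 2·(1/2)^2 = 1/2).
Hamilton's rule: n·r·B > C, so the trait is favored while C < n·r·B = 3·0.5·0.379 = 0.5685.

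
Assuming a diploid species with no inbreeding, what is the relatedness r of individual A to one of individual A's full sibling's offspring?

0.25

Each parent–offspring link contributes a factor of 1/2, and independent paths through distinct common ancestors add.
Full aunt/uncle↔niece/nephew: two paths of length 3 through the shared grandparent pair: r = 2·(1/2)^3 = 1/4.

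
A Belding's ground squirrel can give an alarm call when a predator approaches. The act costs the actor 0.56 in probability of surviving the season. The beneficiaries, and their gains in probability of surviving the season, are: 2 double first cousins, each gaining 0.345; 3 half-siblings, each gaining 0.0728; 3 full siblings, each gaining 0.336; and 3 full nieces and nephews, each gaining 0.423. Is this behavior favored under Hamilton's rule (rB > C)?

Yes

Hamilton's rule: the trait is favored when the sum of r·B over every recipient exceeds the actor's cost C.
r to a double first cousin = 0.25 (double first cousins share both grandparent pairs — four paths of length 4: r = 4·(1/2)^4 = 1/4).
r to a half-sibling = 1/4 (half-sibs share one parent — one path of length 2: r = (1/2)^2 = 1/4).
r to a full sibling = 1/2 (full sibs share both parents — two paths of length 2: r = 2·(1/2)^2 = 1/2).
r to a full niece or nephew = 1/4 (full aunt/uncle↔niece/nephew: two paths of length 3 through the shared grandparent pair: r = 2·(1/2)^3 = 1/4).
Summing one r·B term per recipient: 2·0.25·0.345 + 3·0.25·0.0728 + 3·0.5·0.336 + 3·0.25·0.423 = 1.04835.
1.04835 > 0.56: the indirect benefit exceeds the cost.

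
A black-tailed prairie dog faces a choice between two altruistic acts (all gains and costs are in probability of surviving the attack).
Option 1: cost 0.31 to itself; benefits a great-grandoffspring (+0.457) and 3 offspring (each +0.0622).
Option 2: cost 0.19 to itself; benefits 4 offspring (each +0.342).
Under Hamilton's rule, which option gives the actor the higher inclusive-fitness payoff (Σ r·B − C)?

Option 2

Option 1: r to a great-grandoffspring = 0.125.
Option 1: r to an offspring = 0.5.
Option 1: Σ r·B − C = (1·0.125·0.457 + 3·0.5·0.0622) − 0.31 = -0.159575.
Option 2: r to an offspring = 0.5.
Option 2: Σ r·B − C = (4·0.5·0.342) − 0.19 = 0.494.
Option 2 has the higher net inclusive-fitness payoff.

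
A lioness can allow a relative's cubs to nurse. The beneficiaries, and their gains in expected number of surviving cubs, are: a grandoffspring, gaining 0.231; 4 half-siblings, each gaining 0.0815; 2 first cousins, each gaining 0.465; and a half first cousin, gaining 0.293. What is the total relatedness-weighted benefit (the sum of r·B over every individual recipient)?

0.2738125

r to a grandoffspring = 1/4 (two parent–offspring links: r = (1/2)^2 = 1/4).
r to a half-sibling = 1/4 (half-sibs share one parent — one path of length 2: r = (1/2)^2 = 1/4).
r to a first cousin = 0.125 (first cousins share one grandparent pair — two paths of length 4: r = 2·(1/2)^4 = 1/8).
r to a half first cousin = 0.0625 (half first cousins share one grandparent — one path of length 4: r = (1/2)^4 = 1/16).
Summing one r·B term per recipient: 1·0.25·0.231 + 4·0.25·0.0815 + 2·0.125·0.465 + 1·0.0625·0.293 = 0.2738125.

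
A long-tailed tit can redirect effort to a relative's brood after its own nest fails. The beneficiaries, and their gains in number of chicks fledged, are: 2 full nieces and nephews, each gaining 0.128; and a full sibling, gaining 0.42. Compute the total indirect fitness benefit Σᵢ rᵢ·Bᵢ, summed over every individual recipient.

0.274

r to a full niece or nephew = 0.25 (full aunt/uncle↔niece/nephew: two paths of length 3 through the shared grandparent pair: r = 2·(1/2)^3 = 1/4).
r to a full sibling = 0.5 (full sibs share both parents — two paths of length 2: r = 2·(1/2)^2 = 1/2).
Summing one r·B term per recipient: 2·0.25·0.128 + 1·0.5·0.42 = 0.274.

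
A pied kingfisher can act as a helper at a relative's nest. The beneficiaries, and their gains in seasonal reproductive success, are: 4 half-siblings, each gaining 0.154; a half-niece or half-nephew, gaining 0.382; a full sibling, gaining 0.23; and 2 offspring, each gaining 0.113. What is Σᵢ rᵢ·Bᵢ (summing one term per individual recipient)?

r to a half-sibling = 0.25 (half-sibs share one parent — one path of length 2: r = (1/2)^2 = 1/4).
r to a half-niece or half-nephew = 0.125 (half-aunt/uncle↔niece/nephew: one path of length 3: r = (1/2)^3 = 1/8).
r to a full sibling = 0.5 (full sibs share both parents — two paths of length 2: r = 2·(1/2)^2 = 1/2).
r to an offspring = 1/2 (one parent–offspring link: r = (1/2)^1 = 1/2).
Summing one r·B term per recipient: 4·0.25·0.154 + 1·0.125·0.382 + 1·0.5·0.23 + 2·0.5·0.113 = 0.42975.

0.42975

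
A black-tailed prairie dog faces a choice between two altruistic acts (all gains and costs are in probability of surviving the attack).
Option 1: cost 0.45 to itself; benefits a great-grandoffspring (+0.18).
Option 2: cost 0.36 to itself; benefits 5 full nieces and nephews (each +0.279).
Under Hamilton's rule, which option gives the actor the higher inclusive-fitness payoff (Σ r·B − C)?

Option 1: r to a great-grandoffspring = 0.125.
Option 1: Σ r·B − C = (1·0.125·0.18) − 0.45 = -0.4275.
Option 2: r to a full niece or nephew = 0.25.
Option 2: Σ r·B − C = (5·0.25·0.279) − 0.36 = -0.01125.
Option 2 has the higher net inclusive-fitness payoff.

Option 2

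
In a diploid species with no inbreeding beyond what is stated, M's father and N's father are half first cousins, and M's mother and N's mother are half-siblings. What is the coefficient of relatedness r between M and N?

0.078125

Wright's path rule: contributions from independent ancestry routes add.
M and N are related in two ways: half second cousins through their fathers (r = 1/64) and half first cousins through their mothers (r = 1/16).
r = 1/64 + 1/16 = 0.078125.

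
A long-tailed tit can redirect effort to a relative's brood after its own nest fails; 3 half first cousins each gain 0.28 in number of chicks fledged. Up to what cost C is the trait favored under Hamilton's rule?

0.0525

r to a half first cousin = 0.0625 (half first cousins share one grandparent — one path of length 4: r = (1/2)^4 = 1/16).
Hamilton's rule: n·r·B > C, so the trait is favored while C < n·r·B = 3·0.0625·0.28 = 0.0525.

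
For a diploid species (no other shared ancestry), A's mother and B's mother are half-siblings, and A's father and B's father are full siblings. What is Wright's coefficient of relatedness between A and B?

0.1875

With two independent routes of shared ancestry, r is the sum of the two contributions.
A and B are related in two ways: half first cousins through their mothers (r = 1/16) and first cousins through their fathers (r = 1/8).
r = 1/16 + 1/8 = 0.1875.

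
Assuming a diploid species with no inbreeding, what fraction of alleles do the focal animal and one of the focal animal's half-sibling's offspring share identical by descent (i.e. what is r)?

Each parent–offspring link contributes a factor of 1/2, and independent paths through distinct common ancestors add.
Half-aunt/uncle↔niece/nephew: one path of length 3: r = (1/2)^3 = 1/8.

0.125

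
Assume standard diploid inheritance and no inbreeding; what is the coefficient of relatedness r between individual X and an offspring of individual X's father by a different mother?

Each parent–offspring link contributes a factor of 1/2, and independent paths through distinct common ancestors add.
Half-sibs share one parent — one path of length 2: r = (1/2)^2 = 1/4.

0.25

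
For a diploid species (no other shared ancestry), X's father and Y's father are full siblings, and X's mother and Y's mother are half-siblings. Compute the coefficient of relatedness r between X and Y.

0.1875

Wright's path rule: contributions from independent ancestry routes add.
X and Y are related in two ways: first cousins through their fathers (r = 1/8) and half first cousins through their mothers (r = 1/16).
r = 1/8 + 1/16 = 3/16 = 0.1875.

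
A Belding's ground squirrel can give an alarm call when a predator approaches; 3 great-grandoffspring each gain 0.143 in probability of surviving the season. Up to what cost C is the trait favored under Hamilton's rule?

0.053625

r to a great-grandoffspring = 1/8 (three parent–offspring links: r = (1/2)^3 = 1/8).
Hamilton's rule: n·r·B > C, so the trait is favored while C < n·r·B = 3·0.125·0.143 = 0.053625.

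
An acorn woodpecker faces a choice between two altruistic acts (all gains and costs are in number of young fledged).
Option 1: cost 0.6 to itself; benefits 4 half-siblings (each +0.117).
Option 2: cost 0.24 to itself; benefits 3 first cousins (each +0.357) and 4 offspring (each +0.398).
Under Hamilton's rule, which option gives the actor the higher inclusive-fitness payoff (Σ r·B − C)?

Option 2

Option 1: r to a half-sibling = 0.25.
Option 1: Σ r·B − C = (4·0.25·0.117) − 0.6 = -0.483.
Option 2: r to a first cousin = 0.125.
Option 2: r to an offspring = 0.5.
Option 2: Σ r·B − C = (3·0.125·0.357 + 4·0.5·0.398) − 0.24 = 0.689875.
Option 2 has the higher net inclusive-fitness payoff.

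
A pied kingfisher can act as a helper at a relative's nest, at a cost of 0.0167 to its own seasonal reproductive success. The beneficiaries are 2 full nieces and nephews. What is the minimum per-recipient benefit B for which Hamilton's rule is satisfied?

r to a full niece or nephew = 0.25 (full aunt/uncle↔niece/nephew: two paths of length 3 through the shared grandparent pair: r = 2·(1/2)^3 = 1/4).
Hamilton's rule with n recipients of equal r: n·r·B > C, so B > C/(n·r) = 0.0167/(2·0.25) = 0.0334.

0.0334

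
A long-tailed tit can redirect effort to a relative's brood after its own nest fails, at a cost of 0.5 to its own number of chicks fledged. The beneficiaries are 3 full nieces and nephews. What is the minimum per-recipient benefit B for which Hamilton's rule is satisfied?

r to a full niece or nephew = 0.25 (full aunt/uncle↔niece/nephew: two paths of length 3 through the shared grandparent pair: r = 2·(1/2)^3 = 1/4).
Hamilton's rule with n recipients of equal r: n·r·B > C, so B > C/(n·r) = 0.5/(3·0.25) = 0.6667.

0.6667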